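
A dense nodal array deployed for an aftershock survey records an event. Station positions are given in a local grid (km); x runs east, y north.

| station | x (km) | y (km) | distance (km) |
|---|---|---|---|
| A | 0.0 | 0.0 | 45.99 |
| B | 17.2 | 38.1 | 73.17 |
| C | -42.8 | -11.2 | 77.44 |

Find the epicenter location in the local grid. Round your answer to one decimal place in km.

Circle about each station: x² + y² = 45.99²; (x − 17.2)² + (y − 38.1)² = 73.17²; (x + 42.8)² + (y + 11.2)² = 77.44².
Subtracting the A equation from the B and C equations removes the quadratic terms:
34.4 x + 76.2 y = -1491.32
-85.6 x − 22.4 y = -1924.59
Solving the 2×2 system: x ≈ 31.3, y ≈ -33.7 km.

x ≈ 31.3 km, y ≈ -33.7 km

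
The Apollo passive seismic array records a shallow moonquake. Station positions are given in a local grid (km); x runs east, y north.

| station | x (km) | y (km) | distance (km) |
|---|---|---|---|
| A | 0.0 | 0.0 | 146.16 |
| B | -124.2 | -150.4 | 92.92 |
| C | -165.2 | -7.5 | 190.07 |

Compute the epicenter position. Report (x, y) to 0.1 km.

Circle about each station: x² + y² = 146.16²; (x + 124.2)² + (y + 150.4)² = 92.92²; (x + 165.2)² + (y + 7.5)² = 190.07².
Subtracting pairs of circle equations eliminates x²+y² and gives linear equations (the radical axes):
-248.4 x − 300.8 y = 50774.42
-330.4 x − 15.0 y = 12583.43
Solving the 2×2 system: x ≈ -31.6, y ≈ -142.7 km.

(-31.6, -142.7)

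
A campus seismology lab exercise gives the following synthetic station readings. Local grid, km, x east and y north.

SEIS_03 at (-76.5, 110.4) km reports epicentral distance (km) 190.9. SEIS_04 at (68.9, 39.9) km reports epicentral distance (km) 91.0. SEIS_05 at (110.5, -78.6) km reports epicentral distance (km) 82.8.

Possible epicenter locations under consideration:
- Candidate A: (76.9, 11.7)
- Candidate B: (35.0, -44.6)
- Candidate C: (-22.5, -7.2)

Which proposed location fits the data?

Candidate B

For each candidate, compare |candidate − station| to the reported distance:
Candidate A: residuals SEIS_03 8.5, SEIS_04 61.7, SEIS_05 13.5 → max 61.7 km
Candidate B: residuals SEIS_03 0.0, SEIS_04 0.0, SEIS_05 0.0 → max 0.0 km
Candidate C: residuals SEIS_03 61.5, SEIS_04 11.8, SEIS_05 68.2 → max 68.2 km
Only Candidate B has all residuals ≈ 0.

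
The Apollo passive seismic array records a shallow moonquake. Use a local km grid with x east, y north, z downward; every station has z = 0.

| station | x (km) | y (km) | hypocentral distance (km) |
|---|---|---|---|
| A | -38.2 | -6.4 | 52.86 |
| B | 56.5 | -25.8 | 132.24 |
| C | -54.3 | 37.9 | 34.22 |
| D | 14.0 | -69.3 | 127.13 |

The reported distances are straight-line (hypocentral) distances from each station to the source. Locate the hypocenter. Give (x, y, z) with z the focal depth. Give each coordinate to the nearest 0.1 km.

x ≈ -59.1 km, y ≈ 29.4 km, depth ≈ 32.8 km

Each station gives a sphere (x−x_i)² + (y−y_i)² + z² = d_i² (stations at z=0).
Subtracting the A sphere from B and C: z² cancels, leaving linear equations in x and y:
189.4 x − 38.8 y = -12335.55
-32.2 x + 88.6 y = 4507.87
Solving: x ≈ -59.107, y ≈ 29.397 km (keep extra digits for the depth step; rounded: -59.1, 29.4).
Then from the A sphere: z² = 52.86² − (x + 38.2)² − (y + 6.4)² with x = -59.107, y = 29.397, so z ≈ 32.797 ≈ 32.8 km.
Check against D (with the unrounded solution): distance 127.13 ≈ 127.13 km. ✓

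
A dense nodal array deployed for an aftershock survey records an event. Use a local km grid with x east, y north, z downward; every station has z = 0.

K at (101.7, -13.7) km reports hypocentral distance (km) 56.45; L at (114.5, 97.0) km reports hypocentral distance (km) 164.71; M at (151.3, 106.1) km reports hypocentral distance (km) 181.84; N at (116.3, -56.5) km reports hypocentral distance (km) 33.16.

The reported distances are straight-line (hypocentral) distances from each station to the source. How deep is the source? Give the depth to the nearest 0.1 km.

Each station gives a sphere (x−x_i)² + (y−y_i)² + z² = d_i² (stations at z=0).
Subtracting the K sphere from L and M: z² cancels, leaving linear equations in x and y:
25.6 x + 221.4 y = -11954.11
99.2 x + 239.6 y = -6260.86
Solving: x ≈ 93.375, y ≈ -64.790 km (keep extra digits for the depth step; rounded: 93.4, -64.8).
Then from the K sphere: z² = 56.45² − (x − 101.7)² − (y + 13.7)² with x = 93.375, y = -64.790, so z ≈ 22.519 ≈ 22.5 km.

22.5 km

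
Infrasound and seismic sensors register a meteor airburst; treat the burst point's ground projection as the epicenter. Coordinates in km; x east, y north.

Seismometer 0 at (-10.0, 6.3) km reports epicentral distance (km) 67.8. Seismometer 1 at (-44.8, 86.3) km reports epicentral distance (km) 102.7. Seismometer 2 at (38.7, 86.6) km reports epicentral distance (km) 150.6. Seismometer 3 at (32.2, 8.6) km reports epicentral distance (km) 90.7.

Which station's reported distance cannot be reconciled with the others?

Seismometer 3

Solve using three stations at a time. Using Seismometer 0, Seismometer 1, Seismometer 2 (subtract circle equations pairwise → linear system) gives (x, y) ≈ (-75.4, -11.7).
Distances from that point to each station vs reported:
  Seismometer 0: calculated 67.8 vs reported 67.8 → residual 0.0 km
  Seismometer 1: calculated 102.7 vs reported 102.7 → residual 0.0 km
  Seismometer 2: calculated 150.6 vs reported 150.6 → residual 0.0 km
  Seismometer 3: calculated 109.5 vs reported 90.7 → residual 18.8 km
Seismometer 0, Seismometer 1, Seismometer 2 are mutually consistent (residuals ≈ 0); Seismometer 3 is off by 18.8 km.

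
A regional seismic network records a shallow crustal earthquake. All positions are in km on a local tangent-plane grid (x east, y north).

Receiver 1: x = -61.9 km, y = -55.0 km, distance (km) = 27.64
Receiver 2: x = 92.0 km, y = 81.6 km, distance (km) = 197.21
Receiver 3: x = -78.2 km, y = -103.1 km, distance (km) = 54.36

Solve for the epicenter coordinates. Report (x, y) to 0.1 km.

Circle about each station: (x + 61.9)² + (y + 55.0)² = 27.64²; (x − 92.0)² + (y − 81.6)² = 197.21²; (x + 78.2)² + (y + 103.1)² = 54.36².
Subtracting pairs of circle equations eliminates x²+y² and gives linear equations (the radical axes):
307.8 x + 273.2 y = -29861.86
-32.6 x − 96.2 y = 7697.20
Solving the 2×2 system: x ≈ -37.2, y ≈ -67.4 km.
Check against Receiver 1 (with the unrounded x, y): √((x + 61.9)²+(y + 55.0)²) = 27.66 ≈ 27.64 km. ✓

(-37.2, -67.4)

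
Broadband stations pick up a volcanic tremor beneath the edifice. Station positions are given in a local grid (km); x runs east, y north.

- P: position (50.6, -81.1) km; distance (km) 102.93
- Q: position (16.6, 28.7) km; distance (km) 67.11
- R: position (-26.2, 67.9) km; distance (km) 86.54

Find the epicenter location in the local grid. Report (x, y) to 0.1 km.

-31.1 km east, -18.5 km north

Circle about each station: (x − 50.6)² + (y + 81.1)² = 102.93²; (x − 16.6)² + (y − 28.7)² = 67.11²; (x + 26.2)² + (y − 67.9)² = 86.54².
Subtracting the P equation from the Q and R equations removes the quadratic terms:
-68.0 x + 219.6 y = -1947.49
-153.6 x + 298.0 y = -735.31
Solving the 2×2 system: x ≈ -31.1, y ≈ -18.5 km.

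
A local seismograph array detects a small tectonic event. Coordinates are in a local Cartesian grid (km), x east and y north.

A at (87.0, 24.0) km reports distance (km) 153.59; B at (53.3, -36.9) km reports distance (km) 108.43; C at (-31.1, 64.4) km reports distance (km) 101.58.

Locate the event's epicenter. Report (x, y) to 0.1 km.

Circle about each station: (x − 87.0)² + (y − 24.0)² = 153.59²; (x − 53.3)² + (y + 36.9)² = 108.43²; (x + 31.1)² + (y − 64.4)² = 101.58².
Subtracting the A equation from the B and C equations removes the quadratic terms:
-67.4 x − 121.8 y = 7890.32
-236.2 x + 80.8 y = 10240.96
Solving the 2×2 system: x ≈ -55.1, y ≈ -34.3 km.
Check against A (with the unrounded x, y): √((x − 87.0)²+(y − 24.0)²) = 153.58 ≈ 153.59 km. ✓

-55.1 km east, -34.3 km north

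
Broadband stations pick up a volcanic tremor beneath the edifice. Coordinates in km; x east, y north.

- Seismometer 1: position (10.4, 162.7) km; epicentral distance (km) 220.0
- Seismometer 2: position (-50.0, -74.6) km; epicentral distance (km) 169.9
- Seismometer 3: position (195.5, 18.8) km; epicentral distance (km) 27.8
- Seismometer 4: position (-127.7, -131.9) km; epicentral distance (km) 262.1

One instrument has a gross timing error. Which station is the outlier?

Solve using three stations at a time. Using Seismometer 1, Seismometer 2, Seismometer 4 (subtract circle equations pairwise → linear system) gives (x, y) ≈ (114.4, -31.3).
Distances from that point to each station vs reported:
  Seismometer 1: calculated 220.1 vs reported 220.0 → residual 0.1 km
  Seismometer 2: calculated 170.0 vs reported 169.9 → residual 0.1 km
  Seismometer 3: calculated 95.3 vs reported 27.8 → residual 67.5 km
  Seismometer 4: calculated 262.2 vs reported 262.1 → residual 0.1 km
Seismometer 1, Seismometer 2, Seismometer 4 are mutually consistent (residuals ≈ 0); Seismometer 3 is off by 67.5 km.

Seismometer 3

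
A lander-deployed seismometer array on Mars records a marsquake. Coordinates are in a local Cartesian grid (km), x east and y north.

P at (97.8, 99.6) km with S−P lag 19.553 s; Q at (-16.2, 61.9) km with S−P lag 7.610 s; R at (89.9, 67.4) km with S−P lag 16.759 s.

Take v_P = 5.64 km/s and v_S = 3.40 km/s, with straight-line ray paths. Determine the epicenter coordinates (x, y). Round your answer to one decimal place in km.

(-36.8, 0.1)

Distance from S−P lag: d = Δt · v_P v_S / (v_P − v_S) = Δt · (5.64·3.40)/(5.64−3.40) ≈ 8.5607·Δt.
So d_P = 167.39, d_Q = 65.15, d_R = 143.47 km.
Circle about each station: (x − 97.8)² + (y − 99.6)² = 167.39²; (x + 16.2)² + (y − 61.9)² = 65.15²; (x − 89.9)² + (y − 67.4)² = 143.47².
Subtracting pairs of circle equations eliminates x²+y² and gives linear equations (the radical axes):
-228.0 x − 75.4 y = 8383.94
-15.8 x − 64.4 y = 575.54
Solving the 2×2 system: x ≈ -36.8, y ≈ 0.1 km.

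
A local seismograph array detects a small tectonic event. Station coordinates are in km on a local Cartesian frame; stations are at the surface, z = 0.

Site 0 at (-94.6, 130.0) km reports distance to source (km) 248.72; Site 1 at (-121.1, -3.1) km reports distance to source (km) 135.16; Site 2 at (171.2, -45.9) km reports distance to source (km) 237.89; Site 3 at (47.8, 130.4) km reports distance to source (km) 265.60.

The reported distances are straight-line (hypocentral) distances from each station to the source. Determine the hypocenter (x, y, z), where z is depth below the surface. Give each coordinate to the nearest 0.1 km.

Each station gives a sphere (x−x_i)² + (y−y_i)² + z² = d_i² (stations at z=0).
Subtracting the Site 0 sphere from Site 1 and Site 2: z² cancels, leaving linear equations in x and y:
-53.0 x − 266.2 y = 32419.07
531.6 x − 351.8 y = 10837.08
Solving: x ≈ -53.199, y ≈ -111.193 km (keep extra digits for the depth step; rounded: -53.2, -111.2).
Then from the Site 0 sphere: z² = 248.72² − (x + 94.6)² − (y − 130.0)² with x = -53.199, y = -111.193, so z ≈ 44.424 ≈ 44.4 km.

x ≈ -53.2 km, y ≈ -111.2 km, depth ≈ 44.4 km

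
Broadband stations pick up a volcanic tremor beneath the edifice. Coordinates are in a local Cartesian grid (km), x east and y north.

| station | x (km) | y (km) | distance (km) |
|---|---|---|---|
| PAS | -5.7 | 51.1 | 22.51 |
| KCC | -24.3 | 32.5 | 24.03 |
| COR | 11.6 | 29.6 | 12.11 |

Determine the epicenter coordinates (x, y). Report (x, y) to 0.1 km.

Circle about each station: (x + 5.7)² + (y − 51.1)² = 22.51²; (x + 24.3)² + (y − 32.5)² = 24.03²; (x − 11.6)² + (y − 29.6)² = 12.11².
Subtracting pairs of circle equations eliminates x²+y² and gives linear equations (the radical axes):
-37.2 x − 37.2 y = -1067.70
34.6 x − 43.0 y = -1272.93
Solving the 2×2 system: x ≈ -0.5, y ≈ 29.2 km.

(-0.5, 29.2)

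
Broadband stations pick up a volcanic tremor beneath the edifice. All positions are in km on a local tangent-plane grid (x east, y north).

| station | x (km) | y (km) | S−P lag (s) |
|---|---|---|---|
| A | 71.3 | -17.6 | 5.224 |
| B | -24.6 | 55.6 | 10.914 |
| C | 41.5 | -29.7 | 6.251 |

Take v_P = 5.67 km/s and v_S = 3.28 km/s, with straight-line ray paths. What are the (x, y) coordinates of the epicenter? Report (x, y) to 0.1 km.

Distance from S−P lag: d = Δt · v_P v_S / (v_P − v_S) = Δt · (5.67·3.28)/(5.67−3.28) ≈ 7.7814·Δt.
So d_A = 40.65, d_B = 84.93, d_C = 48.64 km.
Circle about each station: (x − 71.3)² + (y + 17.6)² = 40.65²; (x + 24.6)² + (y − 55.6)² = 84.93²; (x − 41.5)² + (y + 29.7)² = 48.64².
Subtracting the A equation from the B and C equations removes the quadratic terms:
-191.8 x + 146.4 y = -7257.61
-59.6 x − 24.2 y = -3502.54
Solving the 2×2 system: x ≈ 51.5, y ≈ 17.9 km.

(51.5, 17.9)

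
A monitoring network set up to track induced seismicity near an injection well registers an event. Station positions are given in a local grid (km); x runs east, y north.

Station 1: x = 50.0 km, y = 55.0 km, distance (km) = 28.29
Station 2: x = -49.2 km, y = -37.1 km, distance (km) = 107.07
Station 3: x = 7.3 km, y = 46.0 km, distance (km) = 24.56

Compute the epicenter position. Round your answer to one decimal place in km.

Circle about each station: (x − 50.0)² + (y − 55.0)² = 28.29²; (x + 49.2)² + (y + 37.1)² = 107.07²; (x − 7.3)² + (y − 46.0)² = 24.56².
Subtracting the Station 1 equation from the Station 2 and Station 3 equations removes the quadratic terms:
-198.4 x − 184.2 y = -12391.61
-85.4 x − 18.0 y = -3158.58
Solving the 2×2 system: x ≈ 29.5, y ≈ 35.5 km.
Check against Station 1 (with the unrounded x, y): √((x − 50.0)²+(y − 55.0)²) = 28.29 ≈ 28.29 km. ✓

(29.5, 35.5)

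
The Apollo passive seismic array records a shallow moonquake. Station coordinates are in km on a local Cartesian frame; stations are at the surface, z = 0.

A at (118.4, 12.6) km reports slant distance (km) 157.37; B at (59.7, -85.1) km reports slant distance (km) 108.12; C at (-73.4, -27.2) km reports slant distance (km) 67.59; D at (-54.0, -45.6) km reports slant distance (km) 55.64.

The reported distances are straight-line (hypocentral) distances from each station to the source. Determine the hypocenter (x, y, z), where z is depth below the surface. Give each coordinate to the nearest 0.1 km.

Each station gives a sphere (x−x_i)² + (y−y_i)² + z² = d_i² (stations at z=0).
Subtracting the A sphere from B and C: z² cancels, leaving linear equations in x and y:
-117.4 x − 195.4 y = 9704.16
-383.6 x − 79.6 y = 12146.99
Solving: x ≈ -24.403, y ≈ -35.001 km (keep extra digits for the depth step; rounded: -24.4, -35.0).
Then from the A sphere: z² = 157.37² − (x − 118.4)² − (y − 12.6)² with x = -24.403, y = -35.001, so z ≈ 45.900 ≈ 45.9 km.

(-24.4, -35.0, 45.9)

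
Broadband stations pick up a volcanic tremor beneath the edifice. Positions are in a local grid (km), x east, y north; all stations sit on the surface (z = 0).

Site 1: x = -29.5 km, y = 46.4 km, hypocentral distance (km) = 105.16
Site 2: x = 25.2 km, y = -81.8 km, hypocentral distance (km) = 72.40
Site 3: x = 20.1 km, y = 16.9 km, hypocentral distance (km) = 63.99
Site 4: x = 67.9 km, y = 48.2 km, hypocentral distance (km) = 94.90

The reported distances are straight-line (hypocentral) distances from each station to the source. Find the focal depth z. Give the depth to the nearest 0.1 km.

46.0 km

Each station gives a sphere (x−x_i)² + (y−y_i)² + z² = d_i² (stations at z=0).
Subtracting the Site 1 sphere from Site 2 and Site 3: z² cancels, leaving linear equations in x and y:
109.4 x − 256.4 y = 10119.94
99.2 x − 59.0 y = 4630.32
Solving: x ≈ 31.092, y ≈ -26.203 km (keep extra digits for the depth step; rounded: 31.1, -26.2).
Then from the Site 1 sphere: z² = 105.16² − (x + 29.5)² − (y − 46.4)² with x = 31.092, y = -26.203, so z ≈ 46.000 ≈ 46.0 km.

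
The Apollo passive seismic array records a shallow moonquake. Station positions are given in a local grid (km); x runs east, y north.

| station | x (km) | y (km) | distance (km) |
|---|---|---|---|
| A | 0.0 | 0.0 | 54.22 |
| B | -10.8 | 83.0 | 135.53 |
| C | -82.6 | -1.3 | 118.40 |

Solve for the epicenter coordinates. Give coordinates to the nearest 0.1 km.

Circle about each station: x² + y² = 54.22²; (x + 10.8)² + (y − 83.0)² = 135.53²; (x + 82.6)² + (y + 1.3)² = 118.40².
Subtracting pairs of circle equations eliminates x²+y² and gives linear equations (the radical axes):
-21.6 x + 166.0 y = -8422.93
-165.2 x − 2.6 y = -4254.30
Solving the 2×2 system: x ≈ 26.5, y ≈ -47.3 km.

x ≈ 26.5 km, y ≈ -47.3 km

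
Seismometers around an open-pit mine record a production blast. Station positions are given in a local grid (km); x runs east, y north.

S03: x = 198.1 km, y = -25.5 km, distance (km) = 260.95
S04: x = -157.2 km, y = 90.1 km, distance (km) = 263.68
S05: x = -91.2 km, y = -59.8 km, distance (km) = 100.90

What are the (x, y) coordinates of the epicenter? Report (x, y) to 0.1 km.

Circle about each station: (x − 198.1)² + (y + 25.5)² = 260.95²; (x + 157.2)² + (y − 90.1)² = 263.68²; (x + 91.2)² + (y + 59.8)² = 100.90².
Subtracting the S03 equation from the S04 and S05 equations removes the quadratic terms:
-710.6 x + 231.2 y = -8496.25
-578.6 x − 68.6 y = 29913.71
Solving the 2×2 system: x ≈ -34.7, y ≈ -143.4 km.

-34.7 km east, -143.4 km north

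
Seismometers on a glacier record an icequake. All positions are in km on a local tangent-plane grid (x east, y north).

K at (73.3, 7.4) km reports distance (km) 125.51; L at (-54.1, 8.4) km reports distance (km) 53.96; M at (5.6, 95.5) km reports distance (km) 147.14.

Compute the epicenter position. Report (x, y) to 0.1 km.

(-41.2, -44.0)

Circle about each station: (x − 73.3)² + (y − 7.4)² = 125.51²; (x + 54.1)² + (y − 8.4)² = 53.96²; (x − 5.6)² + (y − 95.5)² = 147.14².
Subtracting the K equation from the L and M equations removes the quadratic terms:
-254.8 x + 2.0 y = 10410.80
-135.4 x + 176.2 y = -2173.46
Solving the 2×2 system: x ≈ -41.2, y ≈ -44.0 km.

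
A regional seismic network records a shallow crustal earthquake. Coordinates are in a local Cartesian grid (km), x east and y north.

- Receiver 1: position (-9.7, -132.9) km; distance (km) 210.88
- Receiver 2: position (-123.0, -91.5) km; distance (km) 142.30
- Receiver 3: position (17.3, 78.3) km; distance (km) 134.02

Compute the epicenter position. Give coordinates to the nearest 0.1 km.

-113.8 km east, 50.5 km north

Circle about each station: (x + 9.7)² + (y + 132.9)² = 210.88²; (x + 123.0)² + (y + 91.5)² = 142.30²; (x − 17.3)² + (y − 78.3)² = 134.02².
Subtracting the Receiver 1 equation from the Receiver 2 and Receiver 3 equations removes the quadratic terms:
-226.6 x + 82.8 y = 29965.83
54.0 x + 422.4 y = 15182.69
Solving the 2×2 system: x ≈ -113.8, y ≈ 50.5 km.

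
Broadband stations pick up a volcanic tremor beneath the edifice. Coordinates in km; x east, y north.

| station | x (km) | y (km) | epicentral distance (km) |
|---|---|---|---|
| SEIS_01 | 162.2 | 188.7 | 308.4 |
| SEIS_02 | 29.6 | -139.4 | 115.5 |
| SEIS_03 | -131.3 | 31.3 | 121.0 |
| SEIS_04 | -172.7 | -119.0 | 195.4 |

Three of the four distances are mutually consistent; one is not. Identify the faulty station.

SEIS_04

Solve using three stations at a time. Using SEIS_01, SEIS_02, SEIS_03 (subtract circle equations pairwise → linear system) gives (x, y) ≈ (-38.1, -45.8).
Distances from that point to each station vs reported:
  SEIS_01: calculated 308.4 vs reported 308.4 → residual 0.0 km
  SEIS_02: calculated 115.5 vs reported 115.5 → residual 0.0 km
  SEIS_03: calculated 121.0 vs reported 121.0 → residual 0.0 km
  SEIS_04: calculated 153.2 vs reported 195.4 → residual 42.2 km
SEIS_01, SEIS_02, SEIS_03 are mutually consistent (residuals ≈ 0); SEIS_04 is off by 42.2 km.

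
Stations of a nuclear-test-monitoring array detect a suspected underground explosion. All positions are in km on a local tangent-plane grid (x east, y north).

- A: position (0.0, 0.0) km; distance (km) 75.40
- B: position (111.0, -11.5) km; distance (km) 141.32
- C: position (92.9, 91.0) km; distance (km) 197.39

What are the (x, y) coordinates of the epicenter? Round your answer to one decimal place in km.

Circle about each station: x² + y² = 75.40²; (x − 111.0)² + (y + 11.5)² = 141.32²; (x − 92.9)² + (y − 91.0)² = 197.39².
Subtracting pairs of circle equations eliminates x²+y² and gives linear equations (the radical axes):
222.0 x − 23.0 y = -1832.93
185.8 x + 182.0 y = -16366.24
Solving the 2×2 system: x ≈ -15.9, y ≈ -73.7 km.
Check against A (with the unrounded x, y): √(x²+y²) = 75.39 ≈ 75.40 km. ✓

(-15.9, -73.7)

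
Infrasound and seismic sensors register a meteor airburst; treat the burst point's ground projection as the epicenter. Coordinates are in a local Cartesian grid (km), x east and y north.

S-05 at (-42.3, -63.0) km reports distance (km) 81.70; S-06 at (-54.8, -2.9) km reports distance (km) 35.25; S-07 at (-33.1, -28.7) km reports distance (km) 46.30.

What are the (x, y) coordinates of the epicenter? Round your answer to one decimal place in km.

Circle about each station: (x + 42.3)² + (y + 63.0)² = 81.70²; (x + 54.8)² + (y + 2.9)² = 35.25²; (x + 33.1)² + (y + 28.7)² = 46.30².
Subtracting pairs of circle equations eliminates x²+y² and gives linear equations (the radical axes):
-25.0 x + 120.2 y = 2685.49
18.4 x + 68.6 y = 692.21
Solving the 2×2 system: x ≈ -25.7, y ≈ 17.0 km.
Check against S-05 (with the unrounded x, y): √((x + 42.3)²+(y + 63.0)²) = 81.69 ≈ 81.70 km. ✓

-25.7 km east, 17.0 km north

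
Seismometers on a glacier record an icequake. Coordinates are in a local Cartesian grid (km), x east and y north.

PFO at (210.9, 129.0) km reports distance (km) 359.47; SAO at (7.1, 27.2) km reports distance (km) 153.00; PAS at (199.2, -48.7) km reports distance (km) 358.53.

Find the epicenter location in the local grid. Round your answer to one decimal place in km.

Circle about each station: (x − 210.9)² + (y − 129.0)² = 359.47²; (x − 7.1)² + (y − 27.2)² = 153.00²; (x − 199.2)² + (y + 48.7)² = 358.53².
Subtracting the PFO equation from the SAO and PAS equations removes the quadratic terms:
-407.6 x − 203.6 y = 45480.12
-23.4 x − 355.4 y = -18392.56
Solving the 2×2 system: x ≈ -142.1, y ≈ 61.1 km.
Check against PFO (with the unrounded x, y): √((x − 210.9)²+(y − 129.0)²) = 359.47 ≈ 359.47 km. ✓

-142.1 km east, 61.1 km north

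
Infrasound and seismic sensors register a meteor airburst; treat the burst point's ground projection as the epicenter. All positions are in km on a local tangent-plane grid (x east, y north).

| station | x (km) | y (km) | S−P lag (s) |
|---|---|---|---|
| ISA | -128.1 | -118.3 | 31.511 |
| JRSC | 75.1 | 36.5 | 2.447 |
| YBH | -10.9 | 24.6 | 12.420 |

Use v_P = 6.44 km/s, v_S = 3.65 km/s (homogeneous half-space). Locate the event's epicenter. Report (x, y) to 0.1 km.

Distance from S−P lag: d = Δt · v_P v_S / (v_P − v_S) = Δt · (6.44·3.65)/(6.44−3.65) ≈ 8.4251·Δt.
So d_ISA = 265.48, d_JRSC = 20.62, d_YBH = 104.64 km.
Circle about each station: (x + 128.1)² + (y + 118.3)² = 265.48²; (x − 75.1)² + (y − 36.5)² = 20.62²; (x + 10.9)² + (y − 24.6)² = 104.64².
Subtracting the ISA equation from the JRSC and YBH equations removes the quadratic terms:
406.4 x + 309.6 y = 46622.21
234.4 x + 285.8 y = 29849.57
Solving the 2×2 system: x ≈ 93.7, y ≈ 27.6 km.
Check against ISA (with the unrounded x, y): √((x + 128.1)²+(y + 118.3)²) = 265.48 ≈ 265.48 km. ✓

x ≈ 93.7 km, y ≈ 27.6 km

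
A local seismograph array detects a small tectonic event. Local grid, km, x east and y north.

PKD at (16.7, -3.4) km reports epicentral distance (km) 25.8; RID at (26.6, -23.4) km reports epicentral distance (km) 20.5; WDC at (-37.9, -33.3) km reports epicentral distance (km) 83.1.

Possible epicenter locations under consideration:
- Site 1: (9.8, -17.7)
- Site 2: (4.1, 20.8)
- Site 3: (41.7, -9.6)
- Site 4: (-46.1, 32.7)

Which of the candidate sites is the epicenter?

For each candidate, compare |candidate − station| to the reported distance:
Site 1: residuals PKD 9.9, RID 2.8, WDC 32.9 → max 32.9 km
Site 2: residuals PKD 1.5, RID 29.1, WDC 14.6 → max 29.1 km
Site 3: residuals PKD 0.0, RID 0.0, WDC 0.0 → max 0.0 km
Site 4: residuals PKD 46.6, RID 71.3, WDC 16.6 → max 71.3 km
Only Site 3 has all residuals ≈ 0.

Site 3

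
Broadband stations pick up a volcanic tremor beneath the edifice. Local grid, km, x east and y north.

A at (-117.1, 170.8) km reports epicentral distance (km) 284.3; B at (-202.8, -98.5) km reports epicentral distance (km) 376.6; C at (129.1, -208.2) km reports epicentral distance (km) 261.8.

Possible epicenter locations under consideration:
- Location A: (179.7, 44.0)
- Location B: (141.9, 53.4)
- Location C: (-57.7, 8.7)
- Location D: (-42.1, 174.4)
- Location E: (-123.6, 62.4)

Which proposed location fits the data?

Location B

For each candidate, compare |candidate − station| to the reported distance:
Location A: residuals A 38.5, B 31.6, C 4.6 → max 38.5 km
Location B: residuals A 0.1, B 0.1, C 0.1 → max 0.1 km
Location C: residuals A 111.7, B 196.2, C 24.5 → max 196.2 km
Location D: residuals A 209.2, B 59.9, C 157.4 → max 209.2 km
Location E: residuals A 175.7, B 197.3, C 108.4 → max 197.3 km
Only Location B has all residuals ≈ 0.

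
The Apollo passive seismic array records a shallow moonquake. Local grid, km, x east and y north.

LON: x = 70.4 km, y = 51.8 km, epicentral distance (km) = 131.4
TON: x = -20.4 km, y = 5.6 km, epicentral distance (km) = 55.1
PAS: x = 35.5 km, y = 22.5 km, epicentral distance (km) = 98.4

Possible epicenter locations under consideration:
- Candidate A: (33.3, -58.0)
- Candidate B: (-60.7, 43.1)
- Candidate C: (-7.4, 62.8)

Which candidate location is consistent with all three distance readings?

Candidate B

For each candidate, compare |candidate − station| to the reported distance:
Candidate A: residuals LON 15.5, TON 28.1, PAS 17.9 → max 28.1 km
Candidate B: residuals LON 0.0, TON 0.1, PAS 0.0 → max 0.1 km
Candidate C: residuals LON 52.8, TON 3.6, PAS 39.5 → max 52.8 km
Only Candidate B has all residuals ≈ 0.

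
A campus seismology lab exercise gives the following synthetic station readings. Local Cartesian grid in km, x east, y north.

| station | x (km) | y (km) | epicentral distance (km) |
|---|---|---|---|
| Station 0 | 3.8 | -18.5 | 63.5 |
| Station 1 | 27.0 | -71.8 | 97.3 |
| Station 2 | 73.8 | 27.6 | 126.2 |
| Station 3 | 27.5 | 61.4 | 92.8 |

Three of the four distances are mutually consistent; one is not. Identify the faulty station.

Station 1

Solve using three stations at a time. Using Station 0, Station 2, Station 3 (subtract circle equations pairwise → linear system) gives (x, y) ≈ (-51.5, 12.7).
Distances from that point to each station vs reported:
  Station 0: calculated 63.5 vs reported 63.5 → residual 0.0 km
  Station 1: calculated 115.4 vs reported 97.3 → residual 18.1 km
  Station 2: calculated 126.2 vs reported 126.2 → residual 0.0 km
  Station 3: calculated 92.8 vs reported 92.8 → residual 0.0 km
Station 0, Station 2, Station 3 are mutually consistent (residuals ≈ 0); Station 1 is off by 18.1 km.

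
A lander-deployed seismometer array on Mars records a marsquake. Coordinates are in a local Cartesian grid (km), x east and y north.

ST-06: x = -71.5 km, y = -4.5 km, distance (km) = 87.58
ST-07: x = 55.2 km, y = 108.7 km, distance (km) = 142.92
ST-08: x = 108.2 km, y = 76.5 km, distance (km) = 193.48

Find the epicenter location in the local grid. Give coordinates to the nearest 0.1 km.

x ≈ -85.2 km, y ≈ 82.0 km

Circle about each station: (x + 71.5)² + (y + 4.5)² = 87.58²; (x − 55.2)² + (y − 108.7)² = 142.92²; (x − 108.2)² + (y − 76.5)² = 193.48².
Subtracting pairs of circle equations eliminates x²+y² and gives linear equations (the radical axes):
253.4 x + 226.4 y = -3025.64
359.4 x + 162.0 y = -17337.26
Solving the 2×2 system: x ≈ -85.2, y ≈ 82.0 km.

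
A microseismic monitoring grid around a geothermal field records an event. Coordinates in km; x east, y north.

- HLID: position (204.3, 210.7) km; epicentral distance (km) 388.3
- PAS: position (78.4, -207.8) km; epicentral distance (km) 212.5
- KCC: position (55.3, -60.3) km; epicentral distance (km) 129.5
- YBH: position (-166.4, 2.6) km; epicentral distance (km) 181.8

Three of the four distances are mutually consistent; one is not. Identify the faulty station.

Solve using three stations at a time. Using HLID, PAS, KCC (subtract circle equations pairwise → linear system) gives (x, y) ≈ (-74.2, -59.9).
Distances from that point to each station vs reported:
  HLID: calculated 388.3 vs reported 388.3 → residual 0.0 km
  PAS: calculated 212.5 vs reported 212.5 → residual 0.0 km
  KCC: calculated 129.5 vs reported 129.5 → residual 0.0 km
  YBH: calculated 111.4 vs reported 181.8 → residual 70.4 km
HLID, PAS, KCC are mutually consistent (residuals ≈ 0); YBH is off by 70.4 km.

YBH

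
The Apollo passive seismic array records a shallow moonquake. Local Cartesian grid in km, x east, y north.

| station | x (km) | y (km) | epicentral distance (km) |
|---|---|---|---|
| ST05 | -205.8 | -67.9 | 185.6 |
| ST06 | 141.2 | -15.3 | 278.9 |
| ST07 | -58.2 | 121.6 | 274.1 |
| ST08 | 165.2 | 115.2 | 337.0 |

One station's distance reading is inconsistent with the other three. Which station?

Solve using three stations at a time. Using ST05, ST07, ST08 (subtract circle equations pairwise → linear system) gives (x, y) ≈ (-40.3, -151.9).
Distances from that point to each station vs reported:
  ST05: calculated 185.6 vs reported 185.6 → residual 0.0 km
  ST06: calculated 227.2 vs reported 278.9 → residual 51.7 km
  ST07: calculated 274.1 vs reported 274.1 → residual 0.0 km
  ST08: calculated 337.0 vs reported 337.0 → residual 0.0 km
ST05, ST07, ST08 are mutually consistent (residuals ≈ 0); ST06 is off by 51.7 km.

ST06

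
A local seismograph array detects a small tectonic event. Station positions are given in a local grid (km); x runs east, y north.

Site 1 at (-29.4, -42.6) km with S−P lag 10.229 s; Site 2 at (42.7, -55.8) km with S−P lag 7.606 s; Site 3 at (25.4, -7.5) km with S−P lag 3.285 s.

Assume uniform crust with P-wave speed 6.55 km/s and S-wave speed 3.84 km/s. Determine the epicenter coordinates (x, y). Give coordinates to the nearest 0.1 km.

Distance from S−P lag: d = Δt · v_P v_S / (v_P − v_S) = Δt · (6.55·3.84)/(6.55−3.84) ≈ 9.2812·Δt.
So d_Site 1 = 94.94, d_Site 2 = 70.59, d_Site 3 = 30.49 km.
Circle about each station: (x + 29.4)² + (y + 42.6)² = 94.94²; (x − 42.7)² + (y + 55.8)² = 70.59²; (x − 25.4)² + (y + 7.5)² = 30.49².
Subtracting the Site 1 equation from the Site 2 and Site 3 equations removes the quadratic terms:
144.2 x − 26.4 y = 6288.47
109.6 x + 70.2 y = 6106.25
Solving the 2×2 system: x ≈ 46.3, y ≈ 14.7 km.

(46.3, 14.7)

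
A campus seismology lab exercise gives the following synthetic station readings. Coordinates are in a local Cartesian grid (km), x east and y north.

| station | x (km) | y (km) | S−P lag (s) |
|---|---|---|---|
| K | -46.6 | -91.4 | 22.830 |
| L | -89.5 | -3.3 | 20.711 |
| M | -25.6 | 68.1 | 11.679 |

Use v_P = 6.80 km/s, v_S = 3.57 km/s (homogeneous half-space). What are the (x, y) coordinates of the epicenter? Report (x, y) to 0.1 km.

Distance from S−P lag: d = Δt · v_P v_S / (v_P − v_S) = Δt · (6.80·3.57)/(6.80−3.57) ≈ 7.5158·Δt.
So d_K = 171.59, d_L = 155.66, d_M = 87.78 km.
Circle about each station: (x + 46.6)² + (y + 91.4)² = 171.59²; (x + 89.5)² + (y + 3.3)² = 155.66²; (x + 25.6)² + (y − 68.1)² = 87.78².
Subtracting the K equation from the L and M equations removes the quadratic terms:
-85.8 x + 176.2 y = 2708.71
42.0 x + 319.0 y = 16505.25
Solving the 2×2 system: x ≈ 58.8, y ≈ 44.0 km.

58.8 km east, 44.0 km north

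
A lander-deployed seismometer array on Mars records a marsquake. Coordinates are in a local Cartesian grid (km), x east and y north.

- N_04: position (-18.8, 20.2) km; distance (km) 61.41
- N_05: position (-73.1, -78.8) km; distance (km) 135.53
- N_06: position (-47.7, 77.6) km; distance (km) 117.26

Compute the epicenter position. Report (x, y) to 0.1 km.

Circle about each station: (x + 18.8)² + (y − 20.2)² = 61.41²; (x + 73.1)² + (y + 78.8)² = 135.53²; (x + 47.7)² + (y − 77.6)² = 117.26².
Subtracting the N_04 equation from the N_05 and N_06 equations removes the quadratic terms:
-108.6 x − 198.0 y = -3805.62
-57.8 x + 114.8 y = -2443.15
Solving the 2×2 system: x ≈ 38.5, y ≈ -1.9 km.

(38.5, -1.9)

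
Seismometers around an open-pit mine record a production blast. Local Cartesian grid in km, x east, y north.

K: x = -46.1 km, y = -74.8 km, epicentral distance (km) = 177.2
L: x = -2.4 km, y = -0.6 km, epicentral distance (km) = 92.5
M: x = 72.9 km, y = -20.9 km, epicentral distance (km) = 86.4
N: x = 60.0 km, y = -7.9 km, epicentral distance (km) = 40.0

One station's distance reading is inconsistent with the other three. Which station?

N

Solve using three stations at a time. Using K, L, M (subtract circle equations pairwise → linear system) gives (x, y) ≈ (62.9, 64.9).
Distances from that point to each station vs reported:
  K: calculated 177.2 vs reported 177.2 → residual 0.0 km
  L: calculated 92.5 vs reported 92.5 → residual 0.0 km
  M: calculated 86.4 vs reported 86.4 → residual 0.0 km
  N: calculated 72.9 vs reported 40.0 → residual 32.9 km
K, L, M are mutually consistent (residuals ≈ 0); N is off by 32.9 km.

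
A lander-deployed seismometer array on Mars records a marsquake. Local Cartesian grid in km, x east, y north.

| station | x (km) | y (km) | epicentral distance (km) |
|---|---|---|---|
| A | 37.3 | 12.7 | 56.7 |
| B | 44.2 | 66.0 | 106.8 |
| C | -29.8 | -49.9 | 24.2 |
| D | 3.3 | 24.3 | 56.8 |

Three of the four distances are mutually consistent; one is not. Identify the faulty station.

Solve using three stations at a time. Using A, B, D (subtract circle equations pairwise → linear system) gives (x, y) ≈ (3.0, -32.6).
Distances from that point to each station vs reported:
  A: calculated 56.8 vs reported 56.7 → residual 0.1 km
  B: calculated 106.9 vs reported 106.8 → residual 0.1 km
  C: calculated 37.1 vs reported 24.2 → residual 12.9 km
  D: calculated 56.9 vs reported 56.8 → residual 0.1 km
A, B, D are mutually consistent (residuals ≈ 0); C is off by 12.9 km.

C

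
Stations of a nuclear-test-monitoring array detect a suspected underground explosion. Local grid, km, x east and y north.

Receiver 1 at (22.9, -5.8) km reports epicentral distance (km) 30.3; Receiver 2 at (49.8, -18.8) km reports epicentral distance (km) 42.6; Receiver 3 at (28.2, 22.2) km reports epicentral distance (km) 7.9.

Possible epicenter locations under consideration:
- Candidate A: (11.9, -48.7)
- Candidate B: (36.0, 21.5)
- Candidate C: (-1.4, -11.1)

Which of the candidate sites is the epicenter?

Candidate B

For each candidate, compare |candidate − station| to the reported distance:
Candidate A: residuals Receiver 1 14.0, Receiver 2 5.7, Receiver 3 64.8 → max 64.8 km
Candidate B: residuals Receiver 1 0.0, Receiver 2 0.0, Receiver 3 0.1 → max 0.1 km
Candidate C: residuals Receiver 1 5.4, Receiver 2 9.2, Receiver 3 36.7 → max 36.7 km
Only Candidate B has all residuals ≈ 0.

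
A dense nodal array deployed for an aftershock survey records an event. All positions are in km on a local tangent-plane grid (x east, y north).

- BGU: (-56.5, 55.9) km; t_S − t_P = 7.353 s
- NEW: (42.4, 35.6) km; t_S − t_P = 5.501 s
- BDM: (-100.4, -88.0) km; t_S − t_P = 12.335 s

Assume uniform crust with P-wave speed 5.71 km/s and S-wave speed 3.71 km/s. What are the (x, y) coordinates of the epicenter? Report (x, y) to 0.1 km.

(-3.1, -0.8)

Distance from S−P lag: d = Δt · v_P v_S / (v_P − v_S) = Δt · (5.71·3.71)/(5.71−3.71) ≈ 10.5921·Δt.
So d_BGU = 77.88, d_NEW = 58.27, d_BDM = 130.65 km.
Circle about each station: (x + 56.5)² + (y − 55.9)² = 77.88²; (x − 42.4)² + (y − 35.6)² = 58.27²; (x + 100.4)² + (y + 88.0)² = 130.65².
Subtracting the BGU equation from the NEW and BDM equations removes the quadratic terms:
197.8 x − 40.6 y = -582.04
-87.8 x − 287.8 y = 502.97
Solving the 2×2 system: x ≈ -3.1, y ≈ -0.8 km.
Check against BGU (with the unrounded x, y): √((x + 56.5)²+(y − 55.9)²) = 77.88 ≈ 77.88 km. ✓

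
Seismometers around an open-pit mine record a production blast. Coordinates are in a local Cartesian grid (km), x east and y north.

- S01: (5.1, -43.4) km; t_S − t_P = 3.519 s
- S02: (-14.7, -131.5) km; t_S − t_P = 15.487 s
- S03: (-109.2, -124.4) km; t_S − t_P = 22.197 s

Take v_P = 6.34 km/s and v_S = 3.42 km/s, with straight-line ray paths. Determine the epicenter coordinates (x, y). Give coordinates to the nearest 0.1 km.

(19.8, -21.8)

Distance from S−P lag: d = Δt · v_P v_S / (v_P − v_S) = Δt · (6.34·3.42)/(6.34−3.42) ≈ 7.4256·Δt.
So d_S01 = 26.13, d_S02 = 115.00, d_S03 = 164.83 km.
Circle about each station: (x − 5.1)² + (y + 43.4)² = 26.13²; (x + 14.7)² + (y + 131.5)² = 115.00²; (x + 109.2)² + (y + 124.4)² = 164.83².
Subtracting the S01 equation from the S02 and S03 equations removes the quadratic terms:
-39.6 x − 176.2 y = 3056.55
-228.6 x − 162.0 y = -995.72
Solving the 2×2 system: x ≈ 19.8, y ≈ -21.8 km.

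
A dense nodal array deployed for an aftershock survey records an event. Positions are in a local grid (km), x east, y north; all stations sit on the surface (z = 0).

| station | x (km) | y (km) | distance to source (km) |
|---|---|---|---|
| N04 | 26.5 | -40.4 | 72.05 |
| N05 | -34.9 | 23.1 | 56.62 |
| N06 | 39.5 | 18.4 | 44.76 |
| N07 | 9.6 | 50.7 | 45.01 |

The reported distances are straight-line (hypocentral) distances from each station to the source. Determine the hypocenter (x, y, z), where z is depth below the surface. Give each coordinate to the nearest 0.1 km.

Each station gives a sphere (x−x_i)² + (y−y_i)² + z² = d_i² (stations at z=0).
Subtracting the N04 sphere from N05 and N06: z² cancels, leaving linear equations in x and y:
-122.8 x + 127.0 y = 1402.59
26.0 x + 117.6 y = 2752.14
Solving: x ≈ 10.403, y ≈ 21.103 km (keep extra digits for the depth step; rounded: 10.4, 21.1).
Then from the N04 sphere: z² = 72.05² − (x − 26.5)² − (y + 40.4)² with x = 10.403, y = 21.103, so z ≈ 33.904 ≈ 33.9 km.

(10.4, 21.1, 33.9)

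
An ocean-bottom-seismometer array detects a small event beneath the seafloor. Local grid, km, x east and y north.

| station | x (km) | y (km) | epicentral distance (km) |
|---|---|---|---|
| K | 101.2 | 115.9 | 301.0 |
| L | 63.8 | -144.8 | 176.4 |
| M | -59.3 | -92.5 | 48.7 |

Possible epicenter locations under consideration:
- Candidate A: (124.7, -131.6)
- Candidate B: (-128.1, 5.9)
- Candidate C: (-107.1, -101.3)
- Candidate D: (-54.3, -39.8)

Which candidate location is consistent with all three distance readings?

Candidate C

For each candidate, compare |candidate − station| to the reported distance:
Candidate A: residuals K 52.4, L 114.1, M 139.4 → max 139.4 km
Candidate B: residuals K 46.7, L 67.6, M 71.4 → max 71.4 km
Candidate C: residuals K 0.1, L 0.1, M 0.1 → max 0.1 km
Candidate D: residuals K 80.9, L 18.4, M 4.2 → max 80.9 km
Only Candidate C has all residuals ≈ 0.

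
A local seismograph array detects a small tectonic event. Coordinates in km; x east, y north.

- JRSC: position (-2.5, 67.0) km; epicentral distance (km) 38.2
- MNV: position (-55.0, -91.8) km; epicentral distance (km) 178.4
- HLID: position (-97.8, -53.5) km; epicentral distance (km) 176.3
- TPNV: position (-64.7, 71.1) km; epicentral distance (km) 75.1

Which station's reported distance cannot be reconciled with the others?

TPNV

Solve using three stations at a time. Using JRSC, MNV, HLID (subtract circle equations pairwise → linear system) gives (x, y) ≈ (35.4, 62.0).
Distances from that point to each station vs reported:
  JRSC: calculated 38.2 vs reported 38.2 → residual 0.0 km
  MNV: calculated 178.4 vs reported 178.4 → residual 0.0 km
  HLID: calculated 176.3 vs reported 176.3 → residual 0.0 km
  TPNV: calculated 100.5 vs reported 75.1 → residual 25.4 km
JRSC, MNV, HLID are mutually consistent (residuals ≈ 0); TPNV is off by 25.4 km.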